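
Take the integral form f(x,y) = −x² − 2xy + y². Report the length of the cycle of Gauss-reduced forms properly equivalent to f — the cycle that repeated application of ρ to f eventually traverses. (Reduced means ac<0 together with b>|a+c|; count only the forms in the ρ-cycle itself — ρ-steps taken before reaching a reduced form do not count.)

D = 8, ⌊√D⌋ = 2
descent: ρ → (1,2,-1)  [lands on river]
river: ρ → (-1,2,1)
ρ-cycle length = 2 (tail of 1 descent step not counted)

2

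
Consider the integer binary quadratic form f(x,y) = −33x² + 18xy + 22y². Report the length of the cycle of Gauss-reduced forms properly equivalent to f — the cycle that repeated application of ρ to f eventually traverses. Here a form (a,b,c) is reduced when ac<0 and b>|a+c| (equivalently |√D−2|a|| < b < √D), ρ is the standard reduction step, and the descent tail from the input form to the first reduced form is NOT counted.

D = 3228, ⌊√D⌋ = 56
river: ρ → (22,26,-29)
river: ρ → (-29,32,19)
river: ρ → (19,44,-17)
river: ρ → (-17,24,39)
river: ρ → (39,54,-2)
river: ρ → (-2,54,39)
river: ρ → (39,24,-17)
river: ρ → (-17,44,19)
river: ρ → (19,32,-29)
river: ρ → (-29,26,22)
river: ρ → (22,18,-33)
river: ρ → (-33,48,7)
river: ρ → (7,50,-26)
river: ρ → (-26,54,3)
river: ρ → (3,54,-26)
river: ρ → (-26,50,7)
river: ρ → (7,48,-33)
river: ρ → (-33,18,22)
ρ-cycle length = 18 (tail of 0 descent steps not counted)

18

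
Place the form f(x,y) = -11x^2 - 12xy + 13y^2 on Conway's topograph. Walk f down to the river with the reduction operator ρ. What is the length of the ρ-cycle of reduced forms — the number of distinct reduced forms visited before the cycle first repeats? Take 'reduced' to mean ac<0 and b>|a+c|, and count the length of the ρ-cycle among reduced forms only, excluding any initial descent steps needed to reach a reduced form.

D = 716, ⌊√D⌋ = 26
descent: ρ → (13,12,-11)  [lands on river]
river: ρ → (-11,10,14)
river: ρ → (14,18,-7)
river: ρ → (-7,24,5)
river: ρ → (5,26,-2)
river: ρ → (-2,26,5)
river: ρ → (5,24,-7)
river: ρ → (-7,18,14)
river: ρ → (14,10,-11)
river: ρ → (-11,12,13)
river: ρ → (13,14,-10)
river: ρ → (-10,26,1)
river: ρ → (1,26,-10)
river: ρ → (-10,14,13)
ρ-cycle length = 14 (tail of 1 descent step not counted)

14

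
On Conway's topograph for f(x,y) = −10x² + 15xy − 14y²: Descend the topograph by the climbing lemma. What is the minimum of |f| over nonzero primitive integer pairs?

translate: b→5 (≡-15 mod 20), so (10,-15,14)→(10,5,9)
flip: (10,5,9)→(9,-5,10)
reduced (well bottom): (9,-5,10) with a≤c, −a<b≤a
well minimum |f| = |-9| = 9 (negative-definite)

9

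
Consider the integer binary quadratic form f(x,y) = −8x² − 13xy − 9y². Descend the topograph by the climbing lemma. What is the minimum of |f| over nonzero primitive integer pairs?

translate: b→-3 (≡13 mod 16), so (8,13,9)→(8,-3,4)
flip: (8,-3,4)→(4,3,8)
reduced (well bottom): (4,3,8) with a≤c, −a<b≤a
well minimum |f| = |-4| = 4 (negative-definite)

4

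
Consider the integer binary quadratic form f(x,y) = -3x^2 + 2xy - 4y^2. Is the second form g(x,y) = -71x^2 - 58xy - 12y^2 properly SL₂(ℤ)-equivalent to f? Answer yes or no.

D₁ = -44, D₂ = -44
f is negative-definite; reduce −f:
−f: reduced (well bottom): (3,-2,4) with a≤c, −a<b≤a
flip sign back: reduced form of f is (-3,2,-4)
g is negative-definite; reduce −g:
−g: flip: (71,58,12)→(12,-58,71)
−g: translate: b→-10 (≡-58 mod 24), so (12,-58,71)→(12,-10,3)
−g: flip: (12,-10,3)→(3,10,12)
−g: translate: b→-2 (≡10 mod 6), so (3,10,12)→(3,-2,4)
−g: reduced (well bottom): (3,-2,4) with a≤c, −a<b≤a
flip sign back: reduced form of g is (-3,2,-4)
reduced forms (-3, 2, -4) vs (-3, 2, -4) ⇒ equivalent

yes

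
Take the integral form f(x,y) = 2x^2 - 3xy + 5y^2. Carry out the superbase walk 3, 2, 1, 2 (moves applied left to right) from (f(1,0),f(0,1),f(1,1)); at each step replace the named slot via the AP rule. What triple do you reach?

start (2,5,4) = (f(1,0),f(0,1),f(1,1))
replace slot 3: 2·(2+5) − 4 = 10 → (2,5,10)
replace slot 2: 2·(2+10) − 5 = 19 → (2,19,10)
replace slot 1: 2·(19+10) − 2 = 56 → (56,19,10)
replace slot 2: 2·(56+10) − 19 = 113 → (56,113,10)

56,113,10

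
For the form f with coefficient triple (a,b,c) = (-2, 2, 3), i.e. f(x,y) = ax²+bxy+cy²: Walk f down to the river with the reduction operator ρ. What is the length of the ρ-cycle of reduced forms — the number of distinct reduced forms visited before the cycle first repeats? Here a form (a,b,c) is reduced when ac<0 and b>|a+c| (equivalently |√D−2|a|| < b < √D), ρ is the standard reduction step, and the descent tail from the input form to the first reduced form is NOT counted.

D = 28, ⌊√D⌋ = 5
river: ρ → (3,4,-1)
river: ρ → (-1,4,3)
river: ρ → (3,2,-2)
river: ρ → (-2,2,3)
ρ-cycle length = 4 (tail of 0 descent steps not counted)

4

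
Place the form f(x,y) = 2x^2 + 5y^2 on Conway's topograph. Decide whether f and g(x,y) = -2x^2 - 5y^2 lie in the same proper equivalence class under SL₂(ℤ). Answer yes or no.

D₁ = -40, D₂ = -40
f: reduced (well bottom): (2,0,5) with a≤c, −a<b≤a
g is negative-definite; reduce −g:
−g: reduced (well bottom): (2,0,5) with a≤c, −a<b≤a
flip sign back: reduced form of g is (-2,0,-5)
reduced forms (2, 0, 5) vs (-2, 0, -5) ⇒ inequivalent

no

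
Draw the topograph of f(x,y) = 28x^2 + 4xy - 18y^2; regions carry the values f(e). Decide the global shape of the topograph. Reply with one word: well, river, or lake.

D = b²−4ac = 4² − 4·28·(-18) = 2032
D > 0 non-square ⇒ indefinite ⇒ periodic river

river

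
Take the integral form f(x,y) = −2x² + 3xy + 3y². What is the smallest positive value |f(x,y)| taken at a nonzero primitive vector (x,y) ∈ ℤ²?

river: ρ → (3,3,-2)
river: ρ → (-2,5,1)
river: ρ → (1,5,-2)
river: ρ → (-2,3,3)
closes: descent 0, river 4
min |a| on river = 1

1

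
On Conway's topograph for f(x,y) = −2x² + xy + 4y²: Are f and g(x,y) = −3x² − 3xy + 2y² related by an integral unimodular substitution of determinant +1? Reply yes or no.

D₁ = 33, D₂ = 33
river cycle of f (length 4): (-2, 5, 1), (1, 5, -2), (-2, 3, 3), (3, 3, -2)
river cycle of g (length 4): (2, 3, -3), (-3, 3, 2), (2, 5, -1), (-1, 5, 2)
cycles differ ⇒ inequivalent

no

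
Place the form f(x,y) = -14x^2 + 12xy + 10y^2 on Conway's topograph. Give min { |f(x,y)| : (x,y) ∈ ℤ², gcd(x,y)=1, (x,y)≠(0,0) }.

river: ρ → (10,8,-16)
river: ρ → (-16,24,2)
river: ρ → (2,24,-16)
river: ρ → (-16,8,10)
river: ρ → (10,12,-14)
river: ρ → (-14,16,8)
river: ρ → (8,16,-14)
river: ρ → (-14,12,10)
closes: descent 0, river 8
min |a| on river = 2

2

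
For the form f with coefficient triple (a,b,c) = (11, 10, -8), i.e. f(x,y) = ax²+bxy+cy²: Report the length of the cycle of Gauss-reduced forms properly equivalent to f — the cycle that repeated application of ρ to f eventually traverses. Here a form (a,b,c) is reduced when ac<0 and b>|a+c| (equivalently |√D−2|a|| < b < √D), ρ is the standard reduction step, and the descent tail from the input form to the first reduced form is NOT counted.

D = 452, ⌊√D⌋ = 21
river: ρ → (-8,6,13)
river: ρ → (13,20,-1)
river: ρ → (-1,20,13)
river: ρ → (13,6,-8)
river: ρ → (-8,10,11)
river: ρ → (11,12,-7)
river: ρ → (-7,16,7)
river: ρ → (7,12,-11)
river: ρ → (-11,10,8)
river: ρ → (8,6,-13)
river: ρ → (-13,20,1)
river: ρ → (1,20,-13)
river: ρ → (-13,6,8)
river: ρ → (8,10,-11)
river: ρ → (-11,12,7)
river: ρ → (7,16,-7)
river: ρ → (-7,12,11)
river: ρ → (11,10,-8)
ρ-cycle length = 18 (tail of 0 descent steps not counted)

18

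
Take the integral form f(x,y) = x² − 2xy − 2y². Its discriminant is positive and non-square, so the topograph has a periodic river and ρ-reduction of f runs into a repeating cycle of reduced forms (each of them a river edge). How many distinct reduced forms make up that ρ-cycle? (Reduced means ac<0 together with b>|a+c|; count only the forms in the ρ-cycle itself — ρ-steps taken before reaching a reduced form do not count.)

D = 12, ⌊√D⌋ = 3
descent: ρ → (-2,2,1)  [lands on river]
river: ρ → (1,2,-2)
ρ-cycle length = 2 (tail of 1 descent step not counted)

2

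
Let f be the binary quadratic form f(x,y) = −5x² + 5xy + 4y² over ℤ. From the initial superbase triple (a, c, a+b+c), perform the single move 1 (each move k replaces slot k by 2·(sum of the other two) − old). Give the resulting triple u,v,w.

start (-5,4,4) = (f(1,0),f(0,1),f(1,1))
replace slot 1: 2·(4+4) − (-5) = 21 → (21,4,4)

21,4,4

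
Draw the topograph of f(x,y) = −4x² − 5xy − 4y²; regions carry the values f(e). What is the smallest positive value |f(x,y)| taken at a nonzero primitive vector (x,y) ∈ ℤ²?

translate: b→-3 (≡5 mod 8), so (4,5,4)→(4,-3,3)
flip: (4,-3,3)→(3,3,4)
reduced (well bottom): (3,3,4) with a≤c, −a<b≤a
well minimum |f| = |-3| = 3 (negative-definite)

3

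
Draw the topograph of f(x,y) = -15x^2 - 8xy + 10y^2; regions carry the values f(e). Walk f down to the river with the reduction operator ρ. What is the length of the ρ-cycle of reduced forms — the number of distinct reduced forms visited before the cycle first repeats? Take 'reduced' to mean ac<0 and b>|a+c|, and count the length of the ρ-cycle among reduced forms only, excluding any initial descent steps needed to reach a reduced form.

D = 664, ⌊√D⌋ = 25
descent: ρ → (10,8,-15)  [lands on river]
river: ρ → (-15,22,3)
river: ρ → (3,20,-22)
river: ρ → (-22,24,1)
river: ρ → (1,24,-22)
river: ρ → (-22,20,3)
river: ρ → (3,22,-15)
river: ρ → (-15,8,10)
river: ρ → (10,12,-13)
river: ρ → (-13,14,9)
river: ρ → (9,22,-5)
river: ρ → (-5,18,17)
river: ρ → (17,16,-6)
river: ρ → (-6,20,11)
river: ρ → (11,24,-2)
river: ρ → (-2,24,11)
river: ρ → (11,20,-6)
river: ρ → (-6,16,17)
river: ρ → (17,18,-5)
river: ρ → (-5,22,9)
river: ρ → (9,14,-13)
river: ρ → (-13,12,10)
ρ-cycle length = 22 (tail of 1 descent step not counted)

22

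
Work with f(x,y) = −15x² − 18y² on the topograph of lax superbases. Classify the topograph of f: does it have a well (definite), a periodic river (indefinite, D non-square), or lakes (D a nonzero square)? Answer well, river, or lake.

D = b²−4ac = 0² − 4·(-15)·(-18) = -1080
D < 0 ⇒ definite ⇒ every region one sign ⇒ single well

well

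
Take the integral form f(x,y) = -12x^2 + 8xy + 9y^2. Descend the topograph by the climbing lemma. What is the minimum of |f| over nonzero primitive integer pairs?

river: ρ → (9,10,-11)
river: ρ → (-11,12,8)
river: ρ → (8,20,-3)
river: ρ → (-3,22,1)
river: ρ → (1,22,-3)
river: ρ → (-3,20,8)
river: ρ → (8,12,-11)
river: ρ → (-11,10,9)
river: ρ → (9,8,-12)
river: ρ → (-12,16,5)
river: ρ → (5,14,-15)
river: ρ → (-15,16,4)
river: ρ → (4,16,-15)
river: ρ → (-15,14,5)
river: ρ → (5,16,-12)
river: ρ → (-12,8,9)
closes: descent 0, river 16
min |a| on river = 1

1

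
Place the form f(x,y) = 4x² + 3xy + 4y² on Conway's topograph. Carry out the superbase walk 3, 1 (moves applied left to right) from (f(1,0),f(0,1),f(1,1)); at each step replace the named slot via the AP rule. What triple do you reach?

start (4,4,11) = (f(1,0),f(0,1),f(1,1))
replace slot 3: 2·(4+4) − 11 = 5 → (4,4,5)
replace slot 1: 2·(4+5) − 4 = 14 → (14,4,5)

14,4,5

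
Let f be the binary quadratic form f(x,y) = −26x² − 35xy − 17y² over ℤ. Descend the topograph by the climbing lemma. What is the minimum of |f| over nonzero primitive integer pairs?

translate: b→-17 (≡35 mod 52), so (26,35,17)→(26,-17,8)
flip: (26,-17,8)→(8,17,26)
translate: b→1 (≡17 mod 16), so (8,17,26)→(8,1,17)
reduced (well bottom): (8,1,17) with a≤c, −a<b≤a
well minimum |f| = |-8| = 8 (negative-definite)

8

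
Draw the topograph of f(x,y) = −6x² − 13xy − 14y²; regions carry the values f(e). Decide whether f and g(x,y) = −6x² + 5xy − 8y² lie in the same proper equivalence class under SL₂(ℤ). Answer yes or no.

D₁ = -167, D₂ = -167
f is negative-definite; reduce −f:
−f: translate: b→1 (≡13 mod 12), so (6,13,14)→(6,1,7)
−f: reduced (well bottom): (6,1,7) with a≤c, −a<b≤a
flip sign back: reduced form of f is (-6,-1,-7)
g is negative-definite; reduce −g:
−g: reduced (well bottom): (6,-5,8) with a≤c, −a<b≤a
flip sign back: reduced form of g is (-6,5,-8)
reduced forms (-6, -1, -7) vs (-6, 5, -8) ⇒ inequivalent

no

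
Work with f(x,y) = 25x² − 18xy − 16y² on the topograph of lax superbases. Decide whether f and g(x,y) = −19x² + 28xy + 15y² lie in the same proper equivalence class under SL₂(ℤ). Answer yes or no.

D₁ = 1924, D₂ = 1924
river cycle of f (length 26): (-16, 18, 25), (25, 32, -9), (-9, 40, 9), (9, 32, -25), (-25, 18, 16), (16, 14, -27), (-27, 40, 3), (3, 38, -40), (-40, 42, 1), (1, 42, -40), … (16 more)
river cycle of g (length 30): (15, 32, -15), (-15, 28, 19), (19, 10, -24), (-24, 38, 5), (5, 42, -8), (-8, 38, 15), (15, 22, -24), (-24, 26, 13), (13, 26, -24), (-24, 22, 15), … (20 more)
cycles differ ⇒ inequivalent

no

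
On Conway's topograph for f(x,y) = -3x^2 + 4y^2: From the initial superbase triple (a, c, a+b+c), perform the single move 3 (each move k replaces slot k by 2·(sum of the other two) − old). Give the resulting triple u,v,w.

start (-3,4,1) = (f(1,0),f(0,1),f(1,1))
replace slot 3: 2·((-3)+4) − 1 = 1 → (-3,4,1)

-3,4,1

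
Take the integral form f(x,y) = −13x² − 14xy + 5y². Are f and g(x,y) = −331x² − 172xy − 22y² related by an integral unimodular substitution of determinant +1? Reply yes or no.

D₁ = 456, D₂ = 456
river cycle of f (length 10): (5, 14, -13), (-13, 12, 6), (6, 12, -13), (-13, 14, 5), (5, 16, -10), (-10, 4, 11), (11, 18, -3), (-3, 18, 11), (11, 4, -10), (-10, 16, 5)
river cycle of g (length 10): (5, 14, -13), (-13, 12, 6), (6, 12, -13), (-13, 14, 5), (5, 16, -10), (-10, 4, 11), (11, 18, -3), (-3, 18, 11), (11, 4, -10), (-10, 16, 5)
cycles coincide ⇒ equivalent

yes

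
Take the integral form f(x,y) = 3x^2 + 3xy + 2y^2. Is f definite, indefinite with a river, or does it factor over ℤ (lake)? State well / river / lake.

D = b²−4ac = 3² − 4·3·2 = -15
D < 0 ⇒ definite ⇒ every region one sign ⇒ single well

well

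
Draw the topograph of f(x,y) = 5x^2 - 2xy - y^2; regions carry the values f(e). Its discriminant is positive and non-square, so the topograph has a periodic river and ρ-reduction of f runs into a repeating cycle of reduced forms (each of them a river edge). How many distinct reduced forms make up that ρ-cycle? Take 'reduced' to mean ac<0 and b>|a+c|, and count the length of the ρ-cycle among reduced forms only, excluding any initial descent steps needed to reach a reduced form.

D = 24, ⌊√D⌋ = 4
descent: ρ → (-1,4,2)  [lands on river]
river: ρ → (2,4,-1)
ρ-cycle length = 2 (tail of 1 descent step not counted)

2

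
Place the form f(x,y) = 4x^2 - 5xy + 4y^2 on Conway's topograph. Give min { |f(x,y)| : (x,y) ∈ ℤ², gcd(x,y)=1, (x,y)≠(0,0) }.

translate: b→3 (≡-5 mod 8), so (4,-5,4)→(4,3,3)
flip: (4,3,3)→(3,-3,4)
translate: b→3 (≡-3 mod 6), so (3,-3,4)→(3,3,4)
reduced (well bottom): (3,3,4) with a≤c, −a<b≤a
well minimum = a = 3

3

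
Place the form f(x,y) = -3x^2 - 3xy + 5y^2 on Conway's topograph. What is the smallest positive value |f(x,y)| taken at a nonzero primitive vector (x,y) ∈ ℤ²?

descent: ρ → (5,3,-3)  [lands on river]
river: ρ → (-3,3,5)
river: ρ → (5,7,-1)
river: ρ → (-1,7,5)
closes: descent 1, river 4
min |a| on river = 1

1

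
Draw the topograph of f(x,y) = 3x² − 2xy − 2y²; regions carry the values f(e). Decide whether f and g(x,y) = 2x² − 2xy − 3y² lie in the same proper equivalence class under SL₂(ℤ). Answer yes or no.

D₁ = 28, D₂ = 28
river cycle of f (length 4): (-2, 2, 3), (3, 4, -1), (-1, 4, 3), (3, 2, -2)
river cycle of g (length 4): (-3, 2, 2), (2, 2, -3), (-3, 4, 1), (1, 4, -3)
cycles differ ⇒ inequivalent

no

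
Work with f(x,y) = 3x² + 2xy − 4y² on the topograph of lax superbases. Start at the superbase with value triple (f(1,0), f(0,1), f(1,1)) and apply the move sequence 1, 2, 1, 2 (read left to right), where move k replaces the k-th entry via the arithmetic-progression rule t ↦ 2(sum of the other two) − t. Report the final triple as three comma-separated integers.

start (3,-4,1) = (f(1,0),f(0,1),f(1,1))
replace slot 1: 2·((-4)+1) − 3 = -9 → (-9,-4,1)
replace slot 2: 2·((-9)+1) − (-4) = -12 → (-9,-12,1)
replace slot 1: 2·((-12)+1) − (-9) = -13 → (-13,-12,1)
replace slot 2: 2·((-13)+1) − (-12) = -12 → (-13,-12,1)

-13,-12,1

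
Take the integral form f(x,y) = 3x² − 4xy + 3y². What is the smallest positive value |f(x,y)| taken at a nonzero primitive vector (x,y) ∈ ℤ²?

translate: b→2 (≡-4 mod 6), so (3,-4,3)→(3,2,2)
flip: (3,2,2)→(2,-2,3)
translate: b→2 (≡-2 mod 4), so (2,-2,3)→(2,2,3)
reduced (well bottom): (2,2,3) with a≤c, −a<b≤a
well minimum = a = 2

2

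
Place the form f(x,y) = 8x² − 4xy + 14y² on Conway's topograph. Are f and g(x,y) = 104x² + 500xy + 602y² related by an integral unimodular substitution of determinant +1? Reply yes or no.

D₁ = -432, D₂ = -432
f: reduced (well bottom): (8,-4,14) with a≤c, −a<b≤a
g: translate: b→84 (≡500 mod 208), so (104,500,602)→(104,84,18)
g: flip: (104,84,18)→(18,-84,104)
g: translate: b→-12 (≡-84 mod 36), so (18,-84,104)→(18,-12,8)
g: flip: (18,-12,8)→(8,12,18)
g: translate: b→-4 (≡12 mod 16), so (8,12,18)→(8,-4,14)
g: reduced (well bottom): (8,-4,14) with a≤c, −a<b≤a
reduced forms (8, -4, 14) vs (8, -4, 14) ⇒ equivalent

yes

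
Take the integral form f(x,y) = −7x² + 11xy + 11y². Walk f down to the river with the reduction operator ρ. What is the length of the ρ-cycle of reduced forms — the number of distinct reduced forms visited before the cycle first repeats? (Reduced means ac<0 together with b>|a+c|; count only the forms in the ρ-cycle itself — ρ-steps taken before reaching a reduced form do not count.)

D = 429, ⌊√D⌋ = 20
river: ρ → (11,11,-7)
river: ρ → (-7,17,5)
river: ρ → (5,13,-13)
river: ρ → (-13,13,5)
river: ρ → (5,17,-7)
river: ρ → (-7,11,11)
ρ-cycle length = 6 (tail of 0 descent steps not counted)

6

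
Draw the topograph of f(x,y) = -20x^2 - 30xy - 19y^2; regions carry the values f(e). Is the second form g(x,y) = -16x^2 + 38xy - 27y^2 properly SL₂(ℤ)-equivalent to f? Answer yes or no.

D₁ = -620, D₂ = -284
discriminants differ ⇒ not SL₂(ℤ)-equivalent

no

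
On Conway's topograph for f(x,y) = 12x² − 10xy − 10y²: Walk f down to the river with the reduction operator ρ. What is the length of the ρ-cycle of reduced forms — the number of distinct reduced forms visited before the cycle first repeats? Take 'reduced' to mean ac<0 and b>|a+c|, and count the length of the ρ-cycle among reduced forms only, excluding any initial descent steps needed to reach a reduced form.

D = 580, ⌊√D⌋ = 24
descent: ρ → (-10,10,12)  [lands on river]
river: ρ → (12,14,-8)
river: ρ → (-8,18,8)
river: ρ → (8,14,-12)
river: ρ → (-12,10,10)
river: ρ → (10,10,-12)
river: ρ → (-12,14,8)
river: ρ → (8,18,-8)
river: ρ → (-8,14,12)
river: ρ → (12,10,-10)
ρ-cycle length = 10 (tail of 1 descent step not counted)

10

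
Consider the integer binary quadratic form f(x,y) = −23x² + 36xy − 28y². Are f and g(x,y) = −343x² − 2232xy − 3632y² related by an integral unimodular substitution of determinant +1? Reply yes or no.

D₁ = -1280, D₂ = -1280
f is negative-definite; reduce −f:
−f: translate: b→10 (≡-36 mod 46), so (23,-36,28)→(23,10,15)
−f: flip: (23,10,15)→(15,-10,23)
−f: reduced (well bottom): (15,-10,23) with a≤c, −a<b≤a
flip sign back: reduced form of f is (-15,10,-23)
g is negative-definite; reduce −g:
−g: translate: b→174 (≡2232 mod 686), so (343,2232,3632)→(343,174,23)
−g: flip: (343,174,23)→(23,-174,343)
−g: translate: b→10 (≡-174 mod 46), so (23,-174,343)→(23,10,15)
−g: flip: (23,10,15)→(15,-10,23)
−g: reduced (well bottom): (15,-10,23) with a≤c, −a<b≤a
flip sign back: reduced form of g is (-15,10,-23)
reduced forms (-15, 10, -23) vs (-15, 10, -23) ⇒ equivalent

yes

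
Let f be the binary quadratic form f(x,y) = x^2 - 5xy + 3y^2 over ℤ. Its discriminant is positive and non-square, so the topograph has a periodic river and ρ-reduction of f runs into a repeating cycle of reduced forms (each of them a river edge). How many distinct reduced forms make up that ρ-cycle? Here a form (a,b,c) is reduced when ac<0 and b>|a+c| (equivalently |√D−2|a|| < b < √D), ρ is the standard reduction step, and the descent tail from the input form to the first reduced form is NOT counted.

D = 13, ⌊√D⌋ = 3
descent: ρ → (3,-1,-1)
descent: ρ → (-1,3,1)  [lands on river]
river: ρ → (1,3,-1)
ρ-cycle length = 2 (tail of 2 descent steps not counted)

2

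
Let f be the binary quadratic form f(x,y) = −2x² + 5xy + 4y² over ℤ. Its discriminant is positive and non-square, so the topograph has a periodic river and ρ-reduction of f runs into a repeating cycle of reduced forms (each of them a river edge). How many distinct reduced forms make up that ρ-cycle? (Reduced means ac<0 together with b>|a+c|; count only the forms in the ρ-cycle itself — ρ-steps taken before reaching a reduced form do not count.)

D = 57, ⌊√D⌋ = 7
river: ρ → (4,3,-3)
river: ρ → (-3,3,4)
river: ρ → (4,5,-2)
river: ρ → (-2,7,1)
river: ρ → (1,7,-2)
river: ρ → (-2,5,4)
ρ-cycle length = 6 (tail of 0 descent steps not counted)

6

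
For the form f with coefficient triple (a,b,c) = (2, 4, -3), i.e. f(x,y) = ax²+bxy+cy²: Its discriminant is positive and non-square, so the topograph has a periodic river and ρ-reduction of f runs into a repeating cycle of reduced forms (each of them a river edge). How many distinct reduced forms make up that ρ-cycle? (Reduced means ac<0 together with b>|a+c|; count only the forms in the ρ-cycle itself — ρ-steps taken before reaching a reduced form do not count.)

D = 40, ⌊√D⌋ = 6
river: ρ → (-3,2,3)
river: ρ → (3,4,-2)
river: ρ → (-2,4,3)
river: ρ → (3,2,-3)
river: ρ → (-3,4,2)
river: ρ → (2,4,-3)
ρ-cycle length = 6 (tail of 0 descent steps not counted)

6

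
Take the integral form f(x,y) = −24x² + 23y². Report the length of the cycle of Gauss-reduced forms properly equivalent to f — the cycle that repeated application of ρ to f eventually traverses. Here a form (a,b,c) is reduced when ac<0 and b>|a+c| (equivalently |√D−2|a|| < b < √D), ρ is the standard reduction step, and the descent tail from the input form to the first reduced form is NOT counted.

D = 2208, ⌊√D⌋ = 46
descent: ρ → (23,46,-1)  [lands on river]
river: ρ → (-1,46,23)
ρ-cycle length = 2 (tail of 1 descent step not counted)

2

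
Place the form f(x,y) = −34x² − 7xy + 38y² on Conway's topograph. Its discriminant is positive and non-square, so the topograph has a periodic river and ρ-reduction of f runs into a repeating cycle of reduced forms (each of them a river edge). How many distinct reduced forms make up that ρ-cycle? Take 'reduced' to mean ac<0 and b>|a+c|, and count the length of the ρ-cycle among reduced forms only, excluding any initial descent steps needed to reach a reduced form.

D = 5217, ⌊√D⌋ = 72
descent: ρ → (38,7,-34)  [lands on river]
river: ρ → (-34,61,11)
river: ρ → (11,71,-4)
river: ρ → (-4,65,62)
river: ρ → (62,59,-7)
river: ρ → (-7,67,26)
river: ρ → (26,37,-37)
river: ρ → (-37,37,26)
river: ρ → (26,67,-7)
river: ρ → (-7,59,62)
river: ρ → (62,65,-4)
river: ρ → (-4,71,11)
river: ρ → (11,61,-34)
river: ρ → (-34,7,38)
river: ρ → (38,69,-3)
river: ρ → (-3,69,38)
ρ-cycle length = 16 (tail of 1 descent step not counted)

16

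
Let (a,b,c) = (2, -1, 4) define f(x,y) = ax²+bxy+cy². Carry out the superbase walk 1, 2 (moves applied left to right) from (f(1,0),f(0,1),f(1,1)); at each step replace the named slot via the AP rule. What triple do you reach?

start (2,4,5) = (f(1,0),f(0,1),f(1,1))
replace slot 1: 2·(4+5) − 2 = 16 → (16,4,5)
replace slot 2: 2·(16+5) − 4 = 38 → (16,38,5)

16,38,5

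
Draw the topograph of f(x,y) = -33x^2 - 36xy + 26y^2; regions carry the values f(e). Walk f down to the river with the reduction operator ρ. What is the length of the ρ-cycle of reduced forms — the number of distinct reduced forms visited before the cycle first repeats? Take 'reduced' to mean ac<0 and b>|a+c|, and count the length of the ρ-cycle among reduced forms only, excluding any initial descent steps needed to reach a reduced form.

D = 4728, ⌊√D⌋ = 68
descent: ρ → (26,36,-33)  [lands on river]
river: ρ → (-33,30,29)
river: ρ → (29,28,-34)
river: ρ → (-34,40,23)
river: ρ → (23,52,-22)
river: ρ → (-22,36,39)
river: ρ → (39,42,-19)
river: ρ → (-19,34,47)
river: ρ → (47,60,-6)
river: ρ → (-6,60,47)
river: ρ → (47,34,-19)
river: ρ → (-19,42,39)
river: ρ → (39,36,-22)
river: ρ → (-22,52,23)
river: ρ → (23,40,-34)
river: ρ → (-34,28,29)
river: ρ → (29,30,-33)
river: ρ → (-33,36,26)
river: ρ → (26,68,-1)
river: ρ → (-1,68,26)
ρ-cycle length = 20 (tail of 1 descent step not counted)

20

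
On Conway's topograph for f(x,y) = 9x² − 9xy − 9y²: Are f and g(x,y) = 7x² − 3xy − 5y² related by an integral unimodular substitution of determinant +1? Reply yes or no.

D₁ = 405, D₂ = 149
discriminants differ ⇒ not SL₂(ℤ)-equivalent

no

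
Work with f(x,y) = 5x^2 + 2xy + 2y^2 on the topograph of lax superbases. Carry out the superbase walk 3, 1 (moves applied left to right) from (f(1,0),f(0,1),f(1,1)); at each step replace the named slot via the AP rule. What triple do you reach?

start (5,2,9) = (f(1,0),f(0,1),f(1,1))
replace slot 3: 2·(5+2) − 9 = 5 → (5,2,5)
replace slot 1: 2·(2+5) − 5 = 9 → (9,2,5)

9,2,5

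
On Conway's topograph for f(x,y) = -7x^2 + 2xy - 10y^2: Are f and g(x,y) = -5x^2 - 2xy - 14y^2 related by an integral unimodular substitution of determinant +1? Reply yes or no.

D₁ = -276, D₂ = -276
f is negative-definite; reduce −f:
−f: reduced (well bottom): (7,-2,10) with a≤c, −a<b≤a
flip sign back: reduced form of f is (-7,2,-10)
g is negative-definite; reduce −g:
−g: reduced (well bottom): (5,2,14) with a≤c, −a<b≤a
flip sign back: reduced form of g is (-5,-2,-14)
reduced forms (-7, 2, -10) vs (-5, -2, -14) ⇒ inequivalent

no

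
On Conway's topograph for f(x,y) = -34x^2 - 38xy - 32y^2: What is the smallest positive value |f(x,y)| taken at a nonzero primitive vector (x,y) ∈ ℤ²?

translate: b→-30 (≡38 mod 68), so (34,38,32)→(34,-30,28)
flip: (34,-30,28)→(28,30,34)
translate: b→-26 (≡30 mod 56), so (28,30,34)→(28,-26,32)
reduced (well bottom): (28,-26,32) with a≤c, −a<b≤a
well minimum |f| = |-28| = 28 (negative-definite)

28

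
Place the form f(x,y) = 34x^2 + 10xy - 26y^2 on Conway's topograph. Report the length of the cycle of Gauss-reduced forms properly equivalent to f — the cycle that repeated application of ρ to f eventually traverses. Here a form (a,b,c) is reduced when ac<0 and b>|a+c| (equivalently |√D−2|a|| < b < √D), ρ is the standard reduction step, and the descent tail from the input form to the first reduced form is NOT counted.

D = 3636, ⌊√D⌋ = 60
river: ρ → (-26,42,18)
river: ρ → (18,30,-38)
river: ρ → (-38,46,10)
river: ρ → (10,54,-18)
river: ρ → (-18,54,10)
river: ρ → (10,46,-38)
river: ρ → (-38,30,18)
river: ρ → (18,42,-26)
river: ρ → (-26,10,34)
river: ρ → (34,58,-2)
river: ρ → (-2,58,34)
river: ρ → (34,10,-26)
ρ-cycle length = 12 (tail of 0 descent steps not counted)

12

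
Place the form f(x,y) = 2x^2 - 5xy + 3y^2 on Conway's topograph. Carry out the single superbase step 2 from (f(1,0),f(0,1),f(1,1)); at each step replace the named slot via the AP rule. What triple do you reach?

start (2,3,0) = (f(1,0),f(0,1),f(1,1))
replace slot 2: 2·(2+0) − 3 = 1 → (2,1,0)

2,1,0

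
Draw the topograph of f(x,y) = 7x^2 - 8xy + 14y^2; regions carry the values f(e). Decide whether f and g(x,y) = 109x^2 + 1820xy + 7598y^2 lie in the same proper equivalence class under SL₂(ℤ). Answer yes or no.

D₁ = -328, D₂ = -328
f: translate: b→6 (≡-8 mod 14), so (7,-8,14)→(7,6,13)
f: reduced (well bottom): (7,6,13) with a≤c, −a<b≤a
g: translate: b→76 (≡1820 mod 218), so (109,1820,7598)→(109,76,14)
g: flip: (109,76,14)→(14,-76,109)
g: translate: b→8 (≡-76 mod 28), so (14,-76,109)→(14,8,7)
g: flip: (14,8,7)→(7,-8,14)
g: translate: b→6 (≡-8 mod 14), so (7,-8,14)→(7,6,13)
g: reduced (well bottom): (7,6,13) with a≤c, −a<b≤a
reduced forms (7, 6, 13) vs (7, 6, 13) ⇒ equivalent

yes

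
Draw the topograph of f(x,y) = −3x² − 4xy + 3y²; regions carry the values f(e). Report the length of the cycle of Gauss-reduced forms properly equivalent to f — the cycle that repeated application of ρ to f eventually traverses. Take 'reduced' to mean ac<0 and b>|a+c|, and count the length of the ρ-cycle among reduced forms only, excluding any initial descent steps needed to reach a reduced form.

D = 52, ⌊√D⌋ = 7
descent: ρ → (3,4,-3)  [lands on river]
river: ρ → (-3,2,4)
river: ρ → (4,6,-1)
river: ρ → (-1,6,4)
river: ρ → (4,2,-3)
river: ρ → (-3,4,3)
river: ρ → (3,2,-4)
river: ρ → (-4,6,1)
river: ρ → (1,6,-4)
river: ρ → (-4,2,3)
ρ-cycle length = 10 (tail of 1 descent step not counted)

10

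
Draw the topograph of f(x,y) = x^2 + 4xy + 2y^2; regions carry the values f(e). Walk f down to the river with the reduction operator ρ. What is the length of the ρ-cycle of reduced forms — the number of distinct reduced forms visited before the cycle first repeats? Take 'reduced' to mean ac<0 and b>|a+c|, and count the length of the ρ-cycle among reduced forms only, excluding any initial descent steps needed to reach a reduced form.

D = 8, ⌊√D⌋ = 2
descent: ρ → (2,0,-1)
descent: ρ → (-1,2,1)  [lands on river]
river: ρ → (1,2,-1)
ρ-cycle length = 2 (tail of 2 descent steps not counted)

2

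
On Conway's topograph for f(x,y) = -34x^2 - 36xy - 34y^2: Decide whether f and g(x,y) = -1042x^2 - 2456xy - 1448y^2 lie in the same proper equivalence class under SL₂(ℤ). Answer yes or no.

D₁ = -3328, D₂ = -3328
f is negative-definite; reduce −f:
−f: translate: b→-32 (≡36 mod 68), so (34,36,34)→(34,-32,32)
−f: flip: (34,-32,32)→(32,32,34)
−f: reduced (well bottom): (32,32,34) with a≤c, −a<b≤a
flip sign back: reduced form of f is (-32,-32,-34)
g is negative-definite; reduce −g:
−g: translate: b→372 (≡2456 mod 2084), so (1042,2456,1448)→(1042,372,34)
−g: flip: (1042,372,34)→(34,-372,1042)
−g: translate: b→-32 (≡-372 mod 68), so (34,-372,1042)→(34,-32,32)
−g: flip: (34,-32,32)→(32,32,34)
−g: reduced (well bottom): (32,32,34) with a≤c, −a<b≤a
flip sign back: reduced form of g is (-32,-32,-34)
reduced forms (-32, -32, -34) vs (-32, -32, -34) ⇒ equivalent

yes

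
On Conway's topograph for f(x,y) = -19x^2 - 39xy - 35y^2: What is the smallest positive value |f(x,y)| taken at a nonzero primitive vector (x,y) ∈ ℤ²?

translate: b→1 (≡39 mod 38), so (19,39,35)→(19,1,15)
flip: (19,1,15)→(15,-1,19)
reduced (well bottom): (15,-1,19) with a≤c, −a<b≤a
well minimum |f| = |-15| = 15 (negative-definite)

15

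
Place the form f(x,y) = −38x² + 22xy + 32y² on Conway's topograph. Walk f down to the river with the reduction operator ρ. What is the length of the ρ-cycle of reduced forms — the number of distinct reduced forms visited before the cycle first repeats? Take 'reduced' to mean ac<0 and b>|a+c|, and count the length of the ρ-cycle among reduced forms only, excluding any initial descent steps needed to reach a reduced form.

D = 5348, ⌊√D⌋ = 73
river: ρ → (32,42,-28)
river: ρ → (-28,70,4)
river: ρ → (4,66,-62)
river: ρ → (-62,58,8)
river: ρ → (8,70,-14)
river: ρ → (-14,70,8)
river: ρ → (8,58,-62)
river: ρ → (-62,66,4)
river: ρ → (4,70,-28)
river: ρ → (-28,42,32)
river: ρ → (32,22,-38)
river: ρ → (-38,54,16)
river: ρ → (16,42,-56)
river: ρ → (-56,70,2)
river: ρ → (2,70,-56)
river: ρ → (-56,42,16)
river: ρ → (16,54,-38)
river: ρ → (-38,22,32)
ρ-cycle length = 18 (tail of 0 descent steps not counted)

18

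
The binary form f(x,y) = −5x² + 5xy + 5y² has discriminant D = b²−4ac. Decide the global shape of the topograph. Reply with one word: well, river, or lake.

D = b²−4ac = 5² − 4·(-5)·5 = 125
D > 0 non-square ⇒ indefinite ⇒ periodic river

river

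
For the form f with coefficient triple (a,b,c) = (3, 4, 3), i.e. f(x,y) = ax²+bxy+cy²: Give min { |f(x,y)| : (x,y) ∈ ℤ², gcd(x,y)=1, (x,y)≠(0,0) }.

translate: b→-2 (≡4 mod 6), so (3,4,3)→(3,-2,2)
flip: (3,-2,2)→(2,2,3)
reduced (well bottom): (2,2,3) with a≤c, −a<b≤a
well minimum = a = 2

2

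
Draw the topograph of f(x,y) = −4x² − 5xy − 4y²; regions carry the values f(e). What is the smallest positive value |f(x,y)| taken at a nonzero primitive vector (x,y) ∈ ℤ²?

translate: b→-3 (≡5 mod 8), so (4,5,4)→(4,-3,3)
flip: (4,-3,3)→(3,3,4)
reduced (well bottom): (3,3,4) with a≤c, −a<b≤a
well minimum |f| = |-3| = 3 (negative-definite)

3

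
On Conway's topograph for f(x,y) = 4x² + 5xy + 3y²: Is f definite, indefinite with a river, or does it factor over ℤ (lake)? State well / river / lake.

D = b²−4ac = 5² − 4·4·3 = -23
D < 0 ⇒ definite ⇒ every region one sign ⇒ single well

well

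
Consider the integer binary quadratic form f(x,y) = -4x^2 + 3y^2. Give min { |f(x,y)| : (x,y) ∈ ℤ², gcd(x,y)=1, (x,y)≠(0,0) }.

descent: ρ → (3,6,-1)  [lands on river]
river: ρ → (-1,6,3)
closes: descent 1, river 2
min |a| on river = 1

1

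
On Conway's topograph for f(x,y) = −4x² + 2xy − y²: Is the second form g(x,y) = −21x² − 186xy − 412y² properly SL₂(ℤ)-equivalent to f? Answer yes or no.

D₁ = -12, D₂ = -12
f is negative-definite; reduce −f:
−f: flip: (4,-2,1)→(1,2,4)
−f: translate: b→0 (≡2 mod 2), so (1,2,4)→(1,0,3)
−f: reduced (well bottom): (1,0,3) with a≤c, −a<b≤a
flip sign back: reduced form of f is (-1,0,-3)
g is negative-definite; reduce −g:
−g: translate: b→18 (≡186 mod 42), so (21,186,412)→(21,18,4)
−g: flip: (21,18,4)→(4,-18,21)
−g: translate: b→-2 (≡-18 mod 8), so (4,-18,21)→(4,-2,1)
−g: flip: (4,-2,1)→(1,2,4)
−g: translate: b→0 (≡2 mod 2), so (1,2,4)→(1,0,3)
−g: reduced (well bottom): (1,0,3) with a≤c, −a<b≤a
flip sign back: reduced form of g is (-1,0,-3)
reduced forms (-1, 0, -3) vs (-1, 0, -3) ⇒ equivalent

yes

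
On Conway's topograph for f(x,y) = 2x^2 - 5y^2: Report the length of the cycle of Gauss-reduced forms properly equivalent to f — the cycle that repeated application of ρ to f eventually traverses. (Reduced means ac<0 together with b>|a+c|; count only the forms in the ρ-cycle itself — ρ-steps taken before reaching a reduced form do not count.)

D = 40, ⌊√D⌋ = 6
descent: ρ → (-5,0,2)
descent: ρ → (2,4,-3)  [lands on river]
river: ρ → (-3,2,3)
river: ρ → (3,4,-2)
river: ρ → (-2,4,3)
river: ρ → (3,2,-3)
river: ρ → (-3,4,2)
ρ-cycle length = 6 (tail of 2 descent steps not counted)

6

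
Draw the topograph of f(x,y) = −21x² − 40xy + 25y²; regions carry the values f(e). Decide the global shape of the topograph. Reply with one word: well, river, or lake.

D = b²−4ac = (-40)² − 4·(-21)·25 = 3700
D > 0 non-square ⇒ indefinite ⇒ periodic river

river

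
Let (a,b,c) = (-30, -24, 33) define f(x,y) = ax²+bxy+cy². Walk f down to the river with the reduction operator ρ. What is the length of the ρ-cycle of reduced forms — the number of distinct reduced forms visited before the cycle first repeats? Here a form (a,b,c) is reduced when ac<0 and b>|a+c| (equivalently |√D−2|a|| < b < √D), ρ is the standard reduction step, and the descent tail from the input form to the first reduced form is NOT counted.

D = 4536, ⌊√D⌋ = 67
descent: ρ → (33,24,-30)  [lands on river]
river: ρ → (-30,36,27)
river: ρ → (27,18,-39)
river: ρ → (-39,60,6)
river: ρ → (6,60,-39)
river: ρ → (-39,18,27)
river: ρ → (27,36,-30)
river: ρ → (-30,24,33)
river: ρ → (33,42,-21)
river: ρ → (-21,42,33)
ρ-cycle length = 10 (tail of 1 descent step not counted)

10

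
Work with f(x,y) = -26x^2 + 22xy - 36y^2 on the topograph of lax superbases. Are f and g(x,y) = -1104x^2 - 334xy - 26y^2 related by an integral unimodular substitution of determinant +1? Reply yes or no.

D₁ = -3260, D₂ = -3260
f is negative-definite; reduce −f:
−f: reduced (well bottom): (26,-22,36) with a≤c, −a<b≤a
flip sign back: reduced form of f is (-26,22,-36)
g is negative-definite; reduce −g:
−g: flip: (1104,334,26)→(26,-334,1104)
−g: translate: b→-22 (≡-334 mod 52), so (26,-334,1104)→(26,-22,36)
−g: reduced (well bottom): (26,-22,36) with a≤c, −a<b≤a
flip sign back: reduced form of g is (-26,22,-36)
reduced forms (-26, 22, -36) vs (-26, 22, -36) ⇒ equivalent

yes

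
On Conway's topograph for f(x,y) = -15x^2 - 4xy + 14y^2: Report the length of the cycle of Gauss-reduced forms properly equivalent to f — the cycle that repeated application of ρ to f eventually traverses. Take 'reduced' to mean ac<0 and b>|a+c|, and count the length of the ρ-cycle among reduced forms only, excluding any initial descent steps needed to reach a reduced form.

D = 856, ⌊√D⌋ = 29
descent: ρ → (14,4,-15)  [lands on river]
river: ρ → (-15,26,3)
river: ρ → (3,28,-6)
river: ρ → (-6,20,19)
river: ρ → (19,18,-7)
river: ρ → (-7,24,10)
river: ρ → (10,16,-15)
river: ρ → (-15,14,11)
river: ρ → (11,8,-18)
river: ρ → (-18,28,1)
river: ρ → (1,28,-18)
river: ρ → (-18,8,11)
river: ρ → (11,14,-15)
river: ρ → (-15,16,10)
river: ρ → (10,24,-7)
river: ρ → (-7,18,19)
river: ρ → (19,20,-6)
river: ρ → (-6,28,3)
river: ρ → (3,26,-15)
river: ρ → (-15,4,14)
river: ρ → (14,24,-5)
river: ρ → (-5,26,9)
river: ρ → (9,28,-2)
river: ρ → (-2,28,9)
river: ρ → (9,26,-5)
river: ρ → (-5,24,14)
ρ-cycle length = 26 (tail of 1 descent step not counted)

26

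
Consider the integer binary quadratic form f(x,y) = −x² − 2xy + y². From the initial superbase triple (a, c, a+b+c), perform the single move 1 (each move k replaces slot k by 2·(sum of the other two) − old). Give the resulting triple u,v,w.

start (-1,1,-2) = (f(1,0),f(0,1),f(1,1))
replace slot 1: 2·(1+(-2)) − (-1) = -1 → (-1,1,-2)

-1,1,-2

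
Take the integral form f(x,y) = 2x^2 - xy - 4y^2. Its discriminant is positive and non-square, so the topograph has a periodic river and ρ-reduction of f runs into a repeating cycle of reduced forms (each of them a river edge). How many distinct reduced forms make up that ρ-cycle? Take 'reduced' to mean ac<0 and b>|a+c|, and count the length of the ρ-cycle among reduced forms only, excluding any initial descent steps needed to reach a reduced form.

D = 33, ⌊√D⌋ = 5
descent: ρ → (-4,1,2)
descent: ρ → (2,3,-3)  [lands on river]
river: ρ → (-3,3,2)
river: ρ → (2,5,-1)
river: ρ → (-1,5,2)
ρ-cycle length = 4 (tail of 2 descent steps not counted)

4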